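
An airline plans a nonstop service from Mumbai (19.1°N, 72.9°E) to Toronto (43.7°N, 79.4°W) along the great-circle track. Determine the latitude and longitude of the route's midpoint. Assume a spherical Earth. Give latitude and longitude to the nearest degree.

≈ (66°N, 25°E)

Convert each endpoint to a unit vector on the sphere (x = cos φ cos λ, y = cos φ sin λ, z = sin φ).
The central angle between the endpoints is δ = arccos(p₁·p₂) ≈ 1.959 rad (112.3°).
Interpolate at f = 1/2 with slerp weights a = sin((1−f)δ)/sin δ ≈ 0.897, b = sin(fδ)/sin δ ≈ 0.897.
p = a·p₁ + b·p₂ ≈ (0.369, 0.173, 0.913); φ = arcsin(p_z) ≈ 65.98°, λ = atan2(p_y, p_x) ≈ 25.11°.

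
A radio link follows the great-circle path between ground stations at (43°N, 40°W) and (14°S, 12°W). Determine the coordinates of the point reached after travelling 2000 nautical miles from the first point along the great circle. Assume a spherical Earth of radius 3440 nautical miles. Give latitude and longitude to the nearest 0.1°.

Write both endpoints as unit vectors p₁, p₂ with components (cos φ cos λ, cos φ sin λ, sin φ).
The central angle between the endpoints is δ = arccos(p₁·p₂) ≈ 1.091 rad (62.5°). The total great-circle distance is δ·R ≈ 1.091 × 3440 ≈ 3753 nmi, so the target fraction is f = 2000/3753 ≈ 0.533.
Interpolate at f ≈ 0.533 with slerp weights a = sin((1−f)δ)/sin δ ≈ 0.550, b = sin(fδ)/sin δ ≈ 0.619.
p = a·p₁ + b·p₂ ≈ (0.896, -0.383, 0.225); φ = arcsin(p_z) ≈ 13.02°, λ = atan2(p_y, p_x) ≈ -23.17°.

≈ (13.0°N, 23.2°W)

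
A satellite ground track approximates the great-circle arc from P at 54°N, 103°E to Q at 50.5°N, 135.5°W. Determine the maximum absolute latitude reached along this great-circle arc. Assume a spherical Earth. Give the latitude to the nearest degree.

The great circle lies in the plane with unit normal n̂ = (p₁ × p₂)/|p₁ × p₂|.
Here n̂_z ≈ +0.353; the vertex latitude is φ_max = arccos|n̂_z| ≈ 69.3°.
Check via Clairaut: cos φ_max = |cos φ₁| · sin C = cos(54.0°)·sin(36.9°) ≈ 0.353, again giving ≈ 69.3°.

≈ 69°N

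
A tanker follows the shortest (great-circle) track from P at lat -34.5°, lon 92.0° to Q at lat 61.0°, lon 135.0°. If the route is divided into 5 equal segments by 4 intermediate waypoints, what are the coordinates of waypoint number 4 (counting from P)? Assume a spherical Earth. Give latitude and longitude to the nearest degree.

Write both endpoints as unit vectors p₁, p₂ with components (cos φ cos λ, cos φ sin λ, sin φ).
The central angle between the endpoints is δ = arccos(p₁·p₂) ≈ 1.775 rad (101.7°).
Interpolate at f = 4/5 with slerp weights a = sin((1−f)δ)/sin δ ≈ 0.355, b = sin(fδ)/sin δ ≈ 1.010.
p = a·p₁ + b·p₂ ≈ (-0.356, 0.639, 0.682); φ = arcsin(p_z) ≈ 43.00°, λ = atan2(p_y, p_x) ≈ 119.16°.

≈ lat 43°, lon 119°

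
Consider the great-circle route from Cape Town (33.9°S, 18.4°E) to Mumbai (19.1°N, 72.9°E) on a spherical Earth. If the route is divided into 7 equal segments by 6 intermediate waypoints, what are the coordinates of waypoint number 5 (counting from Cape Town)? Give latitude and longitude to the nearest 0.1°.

From cos δ = sin φ₁ sin φ₂ + cos φ₁ cos φ₂ cos Δλ, the central angle is δ ≈ 1.294 rad (74.2°).
Interpolate at f = 5/7 with slerp weights a = sin((1−f)δ)/sin δ ≈ 0.376, b = sin(fδ)/sin δ ≈ 0.830.
p = a·p₁ + b·p₂ ≈ (0.526, 0.848, 0.062); φ = arcsin(p_z) ≈ 3.55°, λ = atan2(p_y, p_x) ≈ 58.16°.

≈ 3.6°N, 58.2°E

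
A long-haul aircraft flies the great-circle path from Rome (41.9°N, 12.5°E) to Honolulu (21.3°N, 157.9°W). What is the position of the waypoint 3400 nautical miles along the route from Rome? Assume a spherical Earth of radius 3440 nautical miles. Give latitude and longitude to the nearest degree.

≈ 78°N, 122°W

Write both endpoints as unit vectors p₁, p₂ with components (cos φ cos λ, cos φ sin λ, sin φ).
The central angle between the endpoints is δ = arccos(p₁·p₂) ≈ 2.028 rad (116.2°). The total great-circle distance is δ·R ≈ 2.028 × 3440 ≈ 6975 nmi, so the target fraction is f = 3400/6975 ≈ 0.487.
Interpolate at f ≈ 0.487 with slerp weights a = sin((1−f)δ)/sin δ ≈ 0.961, b = sin(fδ)/sin δ ≈ 0.931.
p = a·p₁ + b·p₂ ≈ (-0.105, -0.171, 0.980); φ = arcsin(p_z) ≈ 78.39°, λ = atan2(p_y, p_x) ≈ -121.55°.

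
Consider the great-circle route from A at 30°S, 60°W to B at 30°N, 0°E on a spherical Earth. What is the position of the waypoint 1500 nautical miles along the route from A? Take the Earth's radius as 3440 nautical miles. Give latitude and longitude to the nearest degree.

Write both endpoints as unit vectors p₁, p₂ with components (cos φ cos λ, cos φ sin λ, sin φ).
The central angle between the endpoints is δ = arccos(p₁·p₂) ≈ 1.445 rad (82.8°). The total great-circle distance is δ·R ≈ 1.445 × 3440 ≈ 4972 nmi, so the target fraction is f = 1500/4972 ≈ 0.302.
Interpolate at f ≈ 0.302 with slerp weights a = sin((1−f)δ)/sin δ ≈ 0.853, b = sin(fδ)/sin δ ≈ 0.426.
p = a·p₁ + b·p₂ ≈ (0.738, -0.640, -0.214); φ = arcsin(p_z) ≈ -12.34°, λ = atan2(p_y, p_x) ≈ -40.92°.

≈ 12°S, 41°W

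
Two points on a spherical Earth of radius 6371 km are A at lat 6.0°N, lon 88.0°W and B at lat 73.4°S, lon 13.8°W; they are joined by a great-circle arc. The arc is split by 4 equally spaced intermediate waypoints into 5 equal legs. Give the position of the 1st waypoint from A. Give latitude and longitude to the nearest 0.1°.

Write both endpoints as unit vectors p₁, p₂ with components (cos φ cos λ, cos φ sin λ, sin φ).
The central angle between the endpoints is δ = arccos(p₁·p₂) ≈ 1.594 rad (91.3°).
Interpolate at f = 1/5 with slerp weights a = sin((1−f)δ)/sin δ ≈ 0.957, b = sin(fδ)/sin δ ≈ 0.313.
p = a·p₁ + b·p₂ ≈ (0.120, -0.972, -0.200); φ = arcsin(p_z) ≈ -11.56°, λ = atan2(p_y, p_x) ≈ -82.95°.

≈ lat 11.6°S, lon 83.0°W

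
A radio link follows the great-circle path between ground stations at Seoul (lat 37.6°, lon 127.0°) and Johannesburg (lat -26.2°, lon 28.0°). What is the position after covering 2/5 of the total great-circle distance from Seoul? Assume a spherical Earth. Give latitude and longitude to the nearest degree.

≈ lat 16°, lon 82°

Write both endpoints as unit vectors p₁, p₂ with components (cos φ cos λ, cos φ sin λ, sin φ).
The central angle between the endpoints is δ = arccos(p₁·p₂) ≈ 1.961 rad (112.4°).
Interpolate at f = 2/5 with slerp weights a = sin((1−f)δ)/sin δ ≈ 0.999, b = sin(fδ)/sin δ ≈ 0.764.
p = a·p₁ + b·p₂ ≈ (0.129, 0.954, 0.272); φ = arcsin(p_z) ≈ 15.78°, λ = atan2(p_y, p_x) ≈ 82.29°.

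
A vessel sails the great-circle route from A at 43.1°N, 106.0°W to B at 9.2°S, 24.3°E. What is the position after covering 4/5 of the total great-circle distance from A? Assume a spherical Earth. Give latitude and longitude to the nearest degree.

Convert each endpoint to a unit vector on the sphere (x = cos φ cos λ, y = cos φ sin λ, z = sin φ).
The central angle between the endpoints is δ = arccos(p₁·p₂) ≈ 2.184 rad (125.1°).
Interpolate at f = 4/5 with slerp weights a = sin((1−f)δ)/sin δ ≈ 0.517, b = sin(fδ)/sin δ ≈ 1.204.
p = a·p₁ + b·p₂ ≈ (0.979, 0.126, 0.161); φ = arcsin(p_z) ≈ 9.26°, λ = atan2(p_y, p_x) ≈ 7.33°.

≈ 9°N, 7°E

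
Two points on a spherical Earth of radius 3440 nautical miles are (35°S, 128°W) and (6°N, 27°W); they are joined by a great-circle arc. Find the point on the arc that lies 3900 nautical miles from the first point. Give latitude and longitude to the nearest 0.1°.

Write both endpoints as unit vectors p₁, p₂ with components (cos φ cos λ, cos φ sin λ, sin φ).
The central angle between the endpoints is δ = arccos(p₁·p₂) ≈ 1.788 rad (102.4°). The total great-circle distance is δ·R ≈ 1.788 × 3440 ≈ 6150 nmi, so the target fraction is f = 3900/6150 ≈ 0.634.
Interpolate at f ≈ 0.634 with slerp weights a = sin((1−f)δ)/sin δ ≈ 0.623, b = sin(fδ)/sin δ ≈ 0.928.
p = a·p₁ + b·p₂ ≈ (0.508, -0.821, -0.260); φ = arcsin(p_z) ≈ -15.10°, λ = atan2(p_y, p_x) ≈ -58.26°.

≈ (15.1°S, 58.3°W)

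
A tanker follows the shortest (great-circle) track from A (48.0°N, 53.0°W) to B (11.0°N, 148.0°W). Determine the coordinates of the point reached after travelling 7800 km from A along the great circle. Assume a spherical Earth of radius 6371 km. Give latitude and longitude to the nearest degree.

From cos δ = sin φ₁ sin φ₂ + cos φ₁ cos φ₂ cos Δλ, the central angle is δ ≈ 1.486 rad (85.1°). The total great-circle distance is δ·R ≈ 1.486 × 6371 ≈ 9468 km, so the target fraction is f = 7800/9468 ≈ 0.824.
Interpolate at f ≈ 0.824 with slerp weights a = sin((1−f)δ)/sin δ ≈ 0.260, b = sin(fδ)/sin δ ≈ 0.944.
p = a·p₁ + b·p₂ ≈ (-0.681, -0.630, 0.373); φ = arcsin(p_z) ≈ 21.91°, λ = atan2(p_y, p_x) ≈ -137.24°.

≈ (22°N, 137°W)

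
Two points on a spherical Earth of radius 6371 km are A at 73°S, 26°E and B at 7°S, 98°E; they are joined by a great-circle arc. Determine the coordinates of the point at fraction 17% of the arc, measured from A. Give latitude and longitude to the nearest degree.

≈ 66°S, 59°E

From cos δ = sin φ₁ sin φ₂ + cos φ₁ cos φ₂ cos Δλ, the central angle is δ ≈ 1.363 rad (78.1°).
Interpolate at f = 0.17 with slerp weights a = sin((1−f)δ)/sin δ ≈ 0.925, b = sin(fδ)/sin δ ≈ 0.235.
p = a·p₁ + b·p₂ ≈ (0.211, 0.349, -0.913); φ = arcsin(p_z) ≈ -65.93°, λ = atan2(p_y, p_x) ≈ 58.91°.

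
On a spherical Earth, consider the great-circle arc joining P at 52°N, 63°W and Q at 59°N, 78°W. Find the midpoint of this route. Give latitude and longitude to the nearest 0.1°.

≈ 55.7°N, 69.8°W

Convert each endpoint to a unit vector on the sphere (x = cos φ cos λ, y = cos φ sin λ, z = sin φ).
The central angle between the endpoints is δ = arccos(p₁·p₂) ≈ 0.191 rad (11.0°).
Interpolate at f = 1/2 with slerp weights a = sin((1−f)δ)/sin δ ≈ 0.502, b = sin(fδ)/sin δ ≈ 0.502.
p = a·p₁ + b·p₂ ≈ (0.194, -0.529, 0.826); φ = arcsin(p_z) ≈ 55.73°, λ = atan2(p_y, p_x) ≈ -69.83°.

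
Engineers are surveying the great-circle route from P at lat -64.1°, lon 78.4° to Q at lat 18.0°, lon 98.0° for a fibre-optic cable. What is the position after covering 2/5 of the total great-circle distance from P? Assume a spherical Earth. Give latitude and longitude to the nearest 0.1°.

Convert each endpoint to a unit vector on the sphere (x = cos φ cos λ, y = cos φ sin λ, z = sin φ).
The central angle between the endpoints is δ = arccos(p₁·p₂) ≈ 1.457 rad (83.5°).
Interpolate at f = 2/5 with slerp weights a = sin((1−f)δ)/sin δ ≈ 0.772, b = sin(fδ)/sin δ ≈ 0.554.
p = a·p₁ + b·p₂ ≈ (-0.006, 0.852, -0.523); φ = arcsin(p_z) ≈ -31.56°, λ = atan2(p_y, p_x) ≈ 90.37°.

≈ lat -31.6°, lon 90.4°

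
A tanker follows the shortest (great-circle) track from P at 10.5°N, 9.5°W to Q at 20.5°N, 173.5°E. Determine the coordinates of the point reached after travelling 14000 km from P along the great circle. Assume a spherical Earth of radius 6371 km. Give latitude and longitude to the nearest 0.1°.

Write both endpoints as unit vectors p₁, p₂ with components (cos φ cos λ, cos φ sin λ, sin φ).
The central angle between the endpoints is δ = arccos(p₁·p₂) ≈ 2.598 rad (148.9°). The total great-circle distance is δ·R ≈ 2.598 × 6371 ≈ 16552 km, so the target fraction is f = 14000/16552 ≈ 0.846.
Interpolate at f ≈ 0.846 with slerp weights a = sin((1−f)δ)/sin δ ≈ 0.754, b = sin(fδ)/sin δ ≈ 1.566.
p = a·p₁ + b·p₂ ≈ (-0.726, 0.044, 0.686); φ = arcsin(p_z) ≈ 43.31°, λ = atan2(p_y, p_x) ≈ 176.56°.

≈ 43.3°N, 176.6°E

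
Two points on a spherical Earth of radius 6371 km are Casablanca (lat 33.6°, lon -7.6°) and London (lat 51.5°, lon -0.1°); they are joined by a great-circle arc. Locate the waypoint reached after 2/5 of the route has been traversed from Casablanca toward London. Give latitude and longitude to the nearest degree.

Convert each endpoint to a unit vector on the sphere (x = cos φ cos λ, y = cos φ sin λ, z = sin φ).
The central angle between the endpoints is δ = arccos(p₁·p₂) ≈ 0.327 rad (18.7°).
Interpolate at f = 2/5 with slerp weights a = sin((1−f)δ)/sin δ ≈ 0.607, b = sin(fδ)/sin δ ≈ 0.406.
p = a·p₁ + b·p₂ ≈ (0.754, -0.067, 0.654); φ = arcsin(p_z) ≈ 40.82°, λ = atan2(p_y, p_x) ≈ -5.10°.

≈ lat 41°, lon -5°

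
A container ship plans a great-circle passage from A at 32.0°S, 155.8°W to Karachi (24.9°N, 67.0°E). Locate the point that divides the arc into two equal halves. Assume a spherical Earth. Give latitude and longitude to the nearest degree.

Write both endpoints as unit vectors p₁, p₂ with components (cos φ cos λ, cos φ sin λ, sin φ).
The central angle between the endpoints is δ = arccos(p₁·p₂) ≈ 2.478 rad (142.0°).
Interpolate at f = 1/2 with slerp weights a = sin((1−f)δ)/sin δ ≈ 1.534, b = sin(fδ)/sin δ ≈ 1.534.
p = a·p₁ + b·p₂ ≈ (-0.643, 0.748, -0.167); φ = arcsin(p_z) ≈ -9.61°, λ = atan2(p_y, p_x) ≈ 130.70°.

≈ 10°S, 131°E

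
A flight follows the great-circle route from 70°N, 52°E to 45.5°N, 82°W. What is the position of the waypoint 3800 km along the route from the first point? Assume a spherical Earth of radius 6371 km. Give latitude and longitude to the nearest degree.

The haversine formula gives a central angle δ ≈ 1.043 rad (59.8°) between the endpoints. The total great-circle distance is δ·R ≈ 1.043 × 6371 ≈ 6644 km, so the target fraction is f = 3800/6644 ≈ 0.572.
Interpolate at f ≈ 0.572 with slerp weights a = sin((1−f)δ)/sin δ ≈ 0.500, b = sin(fδ)/sin δ ≈ 0.650.
p = a·p₁ + b·p₂ ≈ (0.169, -0.317, 0.933); φ = arcsin(p_z) ≈ 68.98°, λ = atan2(p_y, p_x) ≈ -61.95°.

≈ 69°N, 62°W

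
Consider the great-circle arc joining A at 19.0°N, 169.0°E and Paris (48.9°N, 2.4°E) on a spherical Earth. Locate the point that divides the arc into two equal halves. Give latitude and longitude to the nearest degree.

From cos δ = sin φ₁ sin φ₂ + cos φ₁ cos φ₂ cos Δλ, the central angle is δ ≈ 1.938 rad (111.1°).
Interpolate at f = 1/2 with slerp weights a = sin((1−f)δ)/sin δ ≈ 0.883, b = sin(fδ)/sin δ ≈ 0.883.
p = a·p₁ + b·p₂ ≈ (-0.240, 0.184, 0.953); φ = arcsin(p_z) ≈ 72.42°, λ = atan2(p_y, p_x) ≈ 142.54°.

≈ 72°N, 143°E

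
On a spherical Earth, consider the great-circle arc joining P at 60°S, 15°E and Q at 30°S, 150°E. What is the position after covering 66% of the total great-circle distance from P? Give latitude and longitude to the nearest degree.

The haversine formula gives a central angle δ ≈ 1.444 rad (82.7°) between the endpoints.
Interpolate at f = 0.66 with slerp weights a = sin((1−f)δ)/sin δ ≈ 0.475, b = sin(fδ)/sin δ ≈ 0.822.
p = a·p₁ + b·p₂ ≈ (-0.387, 0.417, -0.822); φ = arcsin(p_z) ≈ -55.32°, λ = atan2(p_y, p_x) ≈ 132.82°.

≈ 55°S, 133°E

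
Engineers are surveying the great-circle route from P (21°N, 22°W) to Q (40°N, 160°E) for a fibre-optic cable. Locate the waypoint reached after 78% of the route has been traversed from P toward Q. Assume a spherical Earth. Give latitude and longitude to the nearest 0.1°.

≈ (66.1°N, 162.3°E)

Convert each endpoint to a unit vector on the sphere (x = cos φ cos λ, y = cos φ sin λ, z = sin φ).
The central angle between the endpoints is δ = arccos(p₁·p₂) ≈ 2.076 rad (119.0°).
Interpolate at f = 0.78 with slerp weights a = sin((1−f)δ)/sin δ ≈ 0.504, b = sin(fδ)/sin δ ≈ 1.142.
p = a·p₁ + b·p₂ ≈ (-0.385, 0.123, 0.915); φ = arcsin(p_z) ≈ 66.14°, λ = atan2(p_y, p_x) ≈ 162.33°.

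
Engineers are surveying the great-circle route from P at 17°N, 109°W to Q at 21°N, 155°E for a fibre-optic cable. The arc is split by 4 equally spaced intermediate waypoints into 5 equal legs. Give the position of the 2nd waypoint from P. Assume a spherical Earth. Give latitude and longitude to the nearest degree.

≈ 26°N, 146°W

Write both endpoints as unit vectors p₁, p₂ with components (cos φ cos λ, cos φ sin λ, sin φ).
The central angle between the endpoints is δ = arccos(p₁·p₂) ≈ 1.559 rad (89.3°).
Interpolate at f = 2/5 with slerp weights a = sin((1−f)δ)/sin δ ≈ 0.805, b = sin(fδ)/sin δ ≈ 0.584.
p = a·p₁ + b·p₂ ≈ (-0.745, -0.497, 0.445); φ = arcsin(p_z) ≈ 26.40°, λ = atan2(p_y, p_x) ≈ -146.26°.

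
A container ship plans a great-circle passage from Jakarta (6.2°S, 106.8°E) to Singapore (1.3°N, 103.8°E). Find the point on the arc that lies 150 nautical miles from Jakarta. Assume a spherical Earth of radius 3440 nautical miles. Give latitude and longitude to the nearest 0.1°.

≈ 3.9°S, 105.9°E

Write both endpoints as unit vectors p₁, p₂ with components (cos φ cos λ, cos φ sin λ, sin φ).
The central angle between the endpoints is δ = arccos(p₁·p₂) ≈ 0.141 rad (8.1°). The total great-circle distance is δ·R ≈ 0.141 × 3440 ≈ 485 nmi, so the target fraction is f = 150/485 ≈ 0.309.
Interpolate at f ≈ 0.309 with slerp weights a = sin((1−f)δ)/sin δ ≈ 0.692, b = sin(fδ)/sin δ ≈ 0.310.
p = a·p₁ + b·p₂ ≈ (-0.273, 0.960, -0.068); φ = arcsin(p_z) ≈ -3.88°, λ = atan2(p_y, p_x) ≈ 105.87°.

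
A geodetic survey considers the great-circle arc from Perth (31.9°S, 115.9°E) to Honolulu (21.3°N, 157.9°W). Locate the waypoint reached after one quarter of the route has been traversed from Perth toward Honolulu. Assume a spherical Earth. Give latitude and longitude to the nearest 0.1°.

≈ 21.1°S, 140.6°E

Write both endpoints as unit vectors p₁, p₂ with components (cos φ cos λ, cos φ sin λ, sin φ).
The central angle between the endpoints is δ = arccos(p₁·p₂) ≈ 1.711 rad (98.0°).
Interpolate at f = 1/4 with slerp weights a = sin((1−f)δ)/sin δ ≈ 0.968, b = sin(fδ)/sin δ ≈ 0.419.
p = a·p₁ + b·p₂ ≈ (-0.721, 0.593, -0.360); φ = arcsin(p_z) ≈ -21.07°, λ = atan2(p_y, p_x) ≈ 140.57°.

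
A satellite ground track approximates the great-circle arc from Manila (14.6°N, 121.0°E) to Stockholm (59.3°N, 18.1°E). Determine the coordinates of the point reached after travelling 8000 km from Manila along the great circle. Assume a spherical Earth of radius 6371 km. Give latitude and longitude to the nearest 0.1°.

≈ 61.0°N, 42.0°E

Convert each endpoint to a unit vector on the sphere (x = cos φ cos λ, y = cos φ sin λ, z = sin φ).
The central angle between the endpoints is δ = arccos(p₁·p₂) ≈ 1.464 rad (83.9°). The total great-circle distance is δ·R ≈ 1.464 × 6371 ≈ 9328 km, so the target fraction is f = 8000/9328 ≈ 0.858.
Interpolate at f ≈ 0.858 with slerp weights a = sin((1−f)δ)/sin δ ≈ 0.208, b = sin(fδ)/sin δ ≈ 0.956.
p = a·p₁ + b·p₂ ≈ (0.360, 0.324, 0.875); φ = arcsin(p_z) ≈ 61.00°, λ = atan2(p_y, p_x) ≈ 41.99°.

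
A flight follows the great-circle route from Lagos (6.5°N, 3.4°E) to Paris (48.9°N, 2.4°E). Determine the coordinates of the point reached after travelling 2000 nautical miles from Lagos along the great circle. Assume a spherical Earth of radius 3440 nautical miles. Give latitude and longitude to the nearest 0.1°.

Convert each endpoint to a unit vector on the sphere (x = cos φ cos λ, y = cos φ sin λ, z = sin φ).
The central angle between the endpoints is δ = arccos(p₁·p₂) ≈ 0.740 rad (42.4°). The total great-circle distance is δ·R ≈ 0.740 × 3440 ≈ 2546 nmi, so the target fraction is f = 2000/2546 ≈ 0.785.
Interpolate at f ≈ 0.785 with slerp weights a = sin((1−f)δ)/sin δ ≈ 0.234, b = sin(fδ)/sin δ ≈ 0.814.
p = a·p₁ + b·p₂ ≈ (0.767, 0.036, 0.640); φ = arcsin(p_z) ≈ 39.81°, λ = atan2(p_y, p_x) ≈ 2.70°.

≈ (39.8°N, 2.7°E)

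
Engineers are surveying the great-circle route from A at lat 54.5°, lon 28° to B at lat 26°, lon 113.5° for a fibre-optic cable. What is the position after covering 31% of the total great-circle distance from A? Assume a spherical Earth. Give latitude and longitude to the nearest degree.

Convert each endpoint to a unit vector on the sphere (x = cos φ cos λ, y = cos φ sin λ, z = sin φ).
The central angle between the endpoints is δ = arccos(p₁·p₂) ≈ 1.162 rad (66.6°).
Interpolate at f = 0.31 with slerp weights a = sin((1−f)δ)/sin δ ≈ 0.783, b = sin(fδ)/sin δ ≈ 0.384.
p = a·p₁ + b·p₂ ≈ (0.264, 0.530, 0.806); φ = arcsin(p_z) ≈ 53.69°, λ = atan2(p_y, p_x) ≈ 63.54°.

≈ lat 54°, lon 64°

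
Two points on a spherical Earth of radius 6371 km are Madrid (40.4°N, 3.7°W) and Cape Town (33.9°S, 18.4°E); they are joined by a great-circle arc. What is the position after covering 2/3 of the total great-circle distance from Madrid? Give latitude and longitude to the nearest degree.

The haversine formula gives a central angle δ ≈ 1.345 rad (77.0°) between the endpoints.
Interpolate at f = 2/3 with slerp weights a = sin((1−f)δ)/sin δ ≈ 0.445, b = sin(fδ)/sin δ ≈ 0.802.
p = a·p₁ + b·p₂ ≈ (0.969, 0.188, -0.159); φ = arcsin(p_z) ≈ -9.14°, λ = atan2(p_y, p_x) ≈ 10.99°.

≈ 9°S, 11°E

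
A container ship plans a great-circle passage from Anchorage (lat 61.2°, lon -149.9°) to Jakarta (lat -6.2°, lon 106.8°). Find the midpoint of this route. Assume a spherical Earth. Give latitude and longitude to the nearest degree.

From cos δ = sin φ₁ sin φ₂ + cos φ₁ cos φ₂ cos Δλ, the central angle is δ ≈ 1.777 rad (101.8°).
Interpolate at f = 1/2 with slerp weights a = sin((1−f)δ)/sin δ ≈ 0.793, b = sin(fδ)/sin δ ≈ 0.793.
p = a·p₁ + b·p₂ ≈ (-0.558, 0.563, 0.609); φ = arcsin(p_z) ≈ 37.53°, λ = atan2(p_y, p_x) ≈ 134.76°.

≈ lat 38°, lon 135°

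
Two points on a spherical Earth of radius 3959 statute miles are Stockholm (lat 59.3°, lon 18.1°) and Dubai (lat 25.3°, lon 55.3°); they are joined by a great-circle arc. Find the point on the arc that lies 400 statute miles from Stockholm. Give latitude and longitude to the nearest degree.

Write both endpoints as unit vectors p₁, p₂ with components (cos φ cos λ, cos φ sin λ, sin φ).
The central angle between the endpoints is δ = arccos(p₁·p₂) ≈ 0.745 rad (42.7°). The total great-circle distance is δ·R ≈ 0.745 × 3959 ≈ 2949 mi, so the target fraction is f = 400/2949 ≈ 0.136.
Interpolate at f ≈ 0.136 with slerp weights a = sin((1−f)δ)/sin δ ≈ 0.886, b = sin(fδ)/sin δ ≈ 0.149.
p = a·p₁ + b·p₂ ≈ (0.506, 0.251, 0.825); φ = arcsin(p_z) ≈ 55.59°, λ = atan2(p_y, p_x) ≈ 26.37°.

≈ lat 56°, lon 26°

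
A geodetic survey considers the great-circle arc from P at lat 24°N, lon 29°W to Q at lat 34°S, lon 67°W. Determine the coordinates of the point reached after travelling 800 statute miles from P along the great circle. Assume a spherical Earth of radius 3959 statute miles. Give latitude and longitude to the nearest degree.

≈ lat 14°N, lon 36°W

Write both endpoints as unit vectors p₁, p₂ with components (cos φ cos λ, cos φ sin λ, sin φ).
The central angle between the endpoints is δ = arccos(p₁·p₂) ≈ 1.192 rad (68.3°). The total great-circle distance is δ·R ≈ 1.192 × 3959 ≈ 4721 mi, so the target fraction is f = 800/4721 ≈ 0.169.
Interpolate at f ≈ 0.169 with slerp weights a = sin((1−f)δ)/sin δ ≈ 0.900, b = sin(fδ)/sin δ ≈ 0.216.
p = a·p₁ + b·p₂ ≈ (0.789, -0.563, 0.245); φ = arcsin(p_z) ≈ 14.20°, λ = atan2(p_y, p_x) ≈ -35.53°.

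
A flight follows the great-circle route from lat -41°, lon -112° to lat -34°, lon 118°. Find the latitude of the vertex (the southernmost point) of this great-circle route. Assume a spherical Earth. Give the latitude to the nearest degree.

The great circle lies in the plane with unit normal n̂ = (p₁ × p₂)/|p₁ × p₂|.
Here n̂_z ≈ -0.480; the vertex latitude is φ_max = arccos|n̂_z| ≈ 61.3°.
Check via Clairaut: cos φ_max = |cos φ₁| · sin C = cos(41.0°)·sin(140.5°) ≈ 0.480, again giving ≈ 61.3°.

≈ -61°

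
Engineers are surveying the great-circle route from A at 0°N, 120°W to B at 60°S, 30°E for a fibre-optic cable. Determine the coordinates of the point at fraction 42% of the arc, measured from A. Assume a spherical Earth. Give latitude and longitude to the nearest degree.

Convert each endpoint to a unit vector on the sphere (x = cos φ cos λ, y = cos φ sin λ, z = sin φ).
The central angle between the endpoints is δ = arccos(p₁·p₂) ≈ 2.019 rad (115.7°).
Interpolate at f = 0.42 with slerp weights a = sin((1−f)δ)/sin δ ≈ 1.022, b = sin(fδ)/sin δ ≈ 0.832.
p = a·p₁ + b·p₂ ≈ (-0.151, -0.677, -0.720); φ = arcsin(p_z) ≈ -46.09°, λ = atan2(p_y, p_x) ≈ -102.55°.

≈ 46°S, 103°W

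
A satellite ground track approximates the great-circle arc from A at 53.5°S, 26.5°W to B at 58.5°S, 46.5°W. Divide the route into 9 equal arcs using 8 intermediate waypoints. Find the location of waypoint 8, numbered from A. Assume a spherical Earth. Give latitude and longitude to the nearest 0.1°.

≈ 58.1°S, 44.0°W

Write both endpoints as unit vectors p₁, p₂ with components (cos φ cos λ, cos φ sin λ, sin φ).
The central angle between the endpoints is δ = arccos(p₁·p₂) ≈ 0.213 rad (12.2°).
Interpolate at f = 8/9 with slerp weights a = sin((1−f)δ)/sin δ ≈ 0.112, b = sin(fδ)/sin δ ≈ 0.890.
p = a·p₁ + b·p₂ ≈ (0.380, -0.367, -0.849); φ = arcsin(p_z) ≈ -58.11°, λ = atan2(p_y, p_x) ≈ -44.03°.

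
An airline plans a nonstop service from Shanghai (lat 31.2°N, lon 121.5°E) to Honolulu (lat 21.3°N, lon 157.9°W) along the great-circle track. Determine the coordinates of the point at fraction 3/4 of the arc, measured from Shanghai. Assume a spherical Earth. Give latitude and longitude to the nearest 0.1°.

≈ lat 28.4°N, lon 176.0°W

The haversine formula gives a central angle δ ≈ 1.247 rad (71.4°) between the endpoints.
Interpolate at f = 3/4 with slerp weights a = sin((1−f)δ)/sin δ ≈ 0.324, b = sin(fδ)/sin δ ≈ 0.849.
p = a·p₁ + b·p₂ ≈ (-0.877, -0.062, 0.476); φ = arcsin(p_z) ≈ 28.42°, λ = atan2(p_y, p_x) ≈ -175.98°.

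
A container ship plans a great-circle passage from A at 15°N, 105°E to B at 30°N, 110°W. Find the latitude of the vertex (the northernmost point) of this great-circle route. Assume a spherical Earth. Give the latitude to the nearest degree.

≈ 55°N

The great circle lies in the plane with unit normal n̂ = (p₁ × p₂)/|p₁ × p₂|.
Here n̂_z ≈ +0.577; the vertex latitude is φ_max = arccos|n̂_z| ≈ 54.7°.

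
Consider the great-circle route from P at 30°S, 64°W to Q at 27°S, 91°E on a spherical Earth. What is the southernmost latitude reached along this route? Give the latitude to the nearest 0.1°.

≈ 68.3°S

The great circle lies in the plane with unit normal n̂ = (p₁ × p₂)/|p₁ × p₂|.
Here n̂_z ≈ +0.370; the vertex latitude is φ_max = arccos|n̂_z| ≈ 68.3°.
Check via Clairaut: cos φ_max = |cos φ₁| · sin C = cos(30.0°)·sin(154.7°) ≈ 0.370, again giving ≈ 68.3°.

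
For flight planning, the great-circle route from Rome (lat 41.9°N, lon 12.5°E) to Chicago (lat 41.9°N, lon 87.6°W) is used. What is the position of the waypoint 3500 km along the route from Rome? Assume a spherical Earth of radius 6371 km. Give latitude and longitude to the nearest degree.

≈ lat 54°N, lon 32°W

Convert each endpoint to a unit vector on the sphere (x = cos φ cos λ, y = cos φ sin λ, z = sin φ).
The central angle between the endpoints is δ = arccos(p₁·p₂) ≈ 1.214 rad (69.6°). The total great-circle distance is δ·R ≈ 1.214 × 6371 ≈ 7737 km, so the target fraction is f = 3500/7737 ≈ 0.452.
Interpolate at f ≈ 0.452 with slerp weights a = sin((1−f)δ)/sin δ ≈ 0.658, b = sin(fδ)/sin δ ≈ 0.557.
p = a·p₁ + b·p₂ ≈ (0.496, -0.308, 0.812); φ = arcsin(p_z) ≈ 54.28°, λ = atan2(p_y, p_x) ≈ -31.87°.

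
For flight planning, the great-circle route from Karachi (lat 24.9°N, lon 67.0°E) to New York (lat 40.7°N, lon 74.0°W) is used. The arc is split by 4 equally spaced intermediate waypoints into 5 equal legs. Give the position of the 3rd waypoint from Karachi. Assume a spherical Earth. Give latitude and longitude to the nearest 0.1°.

≈ lat 63.4°N, lon 12.1°W

From cos δ = sin φ₁ sin φ₂ + cos φ₁ cos φ₂ cos Δλ, the central angle is δ ≈ 1.834 rad (105.1°).
Interpolate at f = 3/5 with slerp weights a = sin((1−f)δ)/sin δ ≈ 0.693, b = sin(fδ)/sin δ ≈ 0.923.
p = a·p₁ + b·p₂ ≈ (0.439, -0.094, 0.894); φ = arcsin(p_z) ≈ 63.35°, λ = atan2(p_y, p_x) ≈ -12.07°.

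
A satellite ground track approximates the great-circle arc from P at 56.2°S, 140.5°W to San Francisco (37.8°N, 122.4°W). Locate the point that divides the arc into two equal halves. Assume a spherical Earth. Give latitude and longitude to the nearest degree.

≈ 9°S, 130°W

Convert each endpoint to a unit vector on the sphere (x = cos φ cos λ, y = cos φ sin λ, z = sin φ).
The central angle between the endpoints is δ = arccos(p₁·p₂) ≈ 1.662 rad (95.3°).
Interpolate at f = 1/2 with slerp weights a = sin((1−f)δ)/sin δ ≈ 0.742, b = sin(fδ)/sin δ ≈ 0.742.
p = a·p₁ + b·p₂ ≈ (-0.633, -0.757, -0.162); φ = arcsin(p_z) ≈ -9.31°, λ = atan2(p_y, p_x) ≈ -129.87°.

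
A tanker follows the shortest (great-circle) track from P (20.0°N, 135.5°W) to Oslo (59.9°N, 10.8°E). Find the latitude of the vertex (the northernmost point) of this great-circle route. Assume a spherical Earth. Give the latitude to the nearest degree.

≈ 75°N

The great circle lies in the plane with unit normal n̂ = (p₁ × p₂)/|p₁ × p₂|.
Here n̂_z ≈ +0.263; the vertex latitude is φ_max = arccos|n̂_z| ≈ 74.8°.
Check via Clairaut: cos φ_max = |cos φ₁| · sin C = cos(20.0°)·sin(16.2°) ≈ 0.263, again giving ≈ 74.8°.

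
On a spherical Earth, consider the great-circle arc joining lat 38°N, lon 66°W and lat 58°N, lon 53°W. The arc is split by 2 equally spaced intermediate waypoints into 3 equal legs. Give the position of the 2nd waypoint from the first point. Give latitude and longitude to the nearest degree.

≈ lat 52°N, lon 59°W

From cos δ = sin φ₁ sin φ₂ + cos φ₁ cos φ₂ cos Δλ, the central angle is δ ≈ 0.379 rad (21.7°).
Interpolate at f = 2/3 with slerp weights a = sin((1−f)δ)/sin δ ≈ 0.341, b = sin(fδ)/sin δ ≈ 0.676.
p = a·p₁ + b·p₂ ≈ (0.325, -0.531, 0.783); φ = arcsin(p_z) ≈ 51.50°, λ = atan2(p_y, p_x) ≈ -58.57°.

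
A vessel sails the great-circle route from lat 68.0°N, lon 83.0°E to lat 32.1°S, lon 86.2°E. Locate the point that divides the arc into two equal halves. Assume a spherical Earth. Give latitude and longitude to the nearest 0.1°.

Convert each endpoint to a unit vector on the sphere (x = cos φ cos λ, y = cos φ sin λ, z = sin φ).
The central angle between the endpoints is δ = arccos(p₁·p₂) ≈ 1.748 rad (100.1°).
Interpolate at f = 1/2 with slerp weights a = sin((1−f)δ)/sin δ ≈ 0.779, b = sin(fδ)/sin δ ≈ 0.779.
p = a·p₁ + b·p₂ ≈ (0.079, 0.948, 0.308); φ = arcsin(p_z) ≈ 17.96°, λ = atan2(p_y, p_x) ≈ 85.22°.

≈ lat 18.0°N, lon 85.2°E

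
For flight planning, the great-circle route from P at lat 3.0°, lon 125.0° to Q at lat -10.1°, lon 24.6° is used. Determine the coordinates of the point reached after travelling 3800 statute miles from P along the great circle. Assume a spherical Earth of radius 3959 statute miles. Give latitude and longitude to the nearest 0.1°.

≈ lat -6.2°, lon 70.7°

Convert each endpoint to a unit vector on the sphere (x = cos φ cos λ, y = cos φ sin λ, z = sin φ).
The central angle between the endpoints is δ = arccos(p₁·p₂) ≈ 1.759 rad (100.8°). The total great-circle distance is δ·R ≈ 1.759 × 3959 ≈ 6962 mi, so the target fraction is f = 3800/6962 ≈ 0.546.
Interpolate at f ≈ 0.546 with slerp weights a = sin((1−f)δ)/sin δ ≈ 0.729, b = sin(fδ)/sin δ ≈ 0.834.
p = a·p₁ + b·p₂ ≈ (0.329, 0.938, -0.108); φ = arcsin(p_z) ≈ -6.20°, λ = atan2(p_y, p_x) ≈ 70.70°.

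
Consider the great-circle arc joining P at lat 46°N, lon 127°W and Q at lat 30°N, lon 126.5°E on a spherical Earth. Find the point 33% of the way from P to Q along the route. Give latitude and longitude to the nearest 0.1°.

≈ lat 54.0°N, lon 166.3°W

The haversine formula gives a central angle δ ≈ 1.381 rad (79.1°) between the endpoints.
Interpolate at f = 0.33 with slerp weights a = sin((1−f)δ)/sin δ ≈ 0.813, b = sin(fδ)/sin δ ≈ 0.448.
p = a·p₁ + b·p₂ ≈ (-0.571, -0.139, 0.809); φ = arcsin(p_z) ≈ 54.01°, λ = atan2(p_y, p_x) ≈ -166.29°.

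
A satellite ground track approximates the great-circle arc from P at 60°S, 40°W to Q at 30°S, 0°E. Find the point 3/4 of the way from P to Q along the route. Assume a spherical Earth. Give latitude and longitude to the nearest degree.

≈ 39°S, 6°W

Convert each endpoint to a unit vector on the sphere (x = cos φ cos λ, y = cos φ sin λ, z = sin φ).
The central angle between the endpoints is δ = arccos(p₁·p₂) ≈ 0.700 rad (40.1°).
Interpolate at f = 3/4 with slerp weights a = sin((1−f)δ)/sin δ ≈ 0.270, b = sin(fδ)/sin δ ≈ 0.778.
p = a·p₁ + b·p₂ ≈ (0.777, -0.087, -0.623); φ = arcsin(p_z) ≈ -38.54°, λ = atan2(p_y, p_x) ≈ -6.38°.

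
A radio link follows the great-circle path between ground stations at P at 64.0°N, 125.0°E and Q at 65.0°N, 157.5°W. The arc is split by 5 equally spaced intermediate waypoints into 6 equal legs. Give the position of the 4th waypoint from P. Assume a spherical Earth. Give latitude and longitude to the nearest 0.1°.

Write both endpoints as unit vectors p₁, p₂ with components (cos φ cos λ, cos φ sin λ, sin φ).
The central angle between the endpoints is δ = arccos(p₁·p₂) ≈ 0.546 rad (31.3°).
Interpolate at f = 4/6 with slerp weights a = sin((1−f)δ)/sin δ ≈ 0.349, b = sin(fδ)/sin δ ≈ 0.686.
p = a·p₁ + b·p₂ ≈ (-0.355, 0.014, 0.935); φ = arcsin(p_z) ≈ 69.17°, λ = atan2(p_y, p_x) ≈ 177.70°.

≈ 69.2°N, 177.7°E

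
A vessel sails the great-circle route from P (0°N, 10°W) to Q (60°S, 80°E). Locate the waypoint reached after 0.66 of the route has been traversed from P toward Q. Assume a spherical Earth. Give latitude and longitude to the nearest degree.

The haversine formula gives a central angle δ ≈ 1.571 rad (90.0°) between the endpoints.
Interpolate at f = 0.66 with slerp weights a = sin((1−f)δ)/sin δ ≈ 0.509, b = sin(fδ)/sin δ ≈ 0.861.
p = a·p₁ + b·p₂ ≈ (0.576, 0.335, -0.745); φ = arcsin(p_z) ≈ -48.20°, λ = atan2(p_y, p_x) ≈ 30.21°.

≈ (48°S, 30°E)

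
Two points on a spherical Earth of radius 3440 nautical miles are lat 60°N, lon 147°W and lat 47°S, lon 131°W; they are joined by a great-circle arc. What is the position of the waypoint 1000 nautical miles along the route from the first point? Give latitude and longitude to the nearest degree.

From cos δ = sin φ₁ sin φ₂ + cos φ₁ cos φ₂ cos Δλ, the central angle is δ ≈ 1.881 rad (107.8°). The total great-circle distance is δ·R ≈ 1.881 × 3440 ≈ 6472 nmi, so the target fraction is f = 1000/6472 ≈ 0.155.
Interpolate at f ≈ 0.155 with slerp weights a = sin((1−f)δ)/sin δ ≈ 1.050, b = sin(fδ)/sin δ ≈ 0.301.
p = a·p₁ + b·p₂ ≈ (-0.575, -0.441, 0.689); φ = arcsin(p_z) ≈ 43.57°, λ = atan2(p_y, p_x) ≈ -142.52°.

≈ lat 44°N, lon 143°W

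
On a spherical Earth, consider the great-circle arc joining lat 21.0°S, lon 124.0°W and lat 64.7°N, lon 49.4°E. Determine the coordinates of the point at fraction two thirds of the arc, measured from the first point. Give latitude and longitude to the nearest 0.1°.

≈ lat 69.3°N, lon 112.4°W

Write both endpoints as unit vectors p₁, p₂ with components (cos φ cos λ, cos φ sin λ, sin φ).
The central angle between the endpoints is δ = arccos(p₁·p₂) ≈ 2.375 rad (136.1°).
Interpolate at f = 2/3 with slerp weights a = sin((1−f)δ)/sin δ ≈ 1.026, b = sin(fδ)/sin δ ≈ 1.442.
p = a·p₁ + b·p₂ ≈ (-0.135, -0.326, 0.936); φ = arcsin(p_z) ≈ 69.34°, λ = atan2(p_y, p_x) ≈ -112.42°.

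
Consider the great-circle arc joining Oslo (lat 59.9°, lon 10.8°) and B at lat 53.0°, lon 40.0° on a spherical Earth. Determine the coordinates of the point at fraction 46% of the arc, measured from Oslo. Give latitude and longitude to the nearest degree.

≈ lat 58°, lon 26°

From cos δ = sin φ₁ sin φ₂ + cos φ₁ cos φ₂ cos Δλ, the central angle is δ ≈ 0.303 rad (17.4°).
Interpolate at f = 0.46 with slerp weights a = sin((1−f)δ)/sin δ ≈ 0.546, b = sin(fδ)/sin δ ≈ 0.466.
p = a·p₁ + b·p₂ ≈ (0.484, 0.231, 0.844); φ = arcsin(p_z) ≈ 57.58°, λ = atan2(p_y, p_x) ≈ 25.57°.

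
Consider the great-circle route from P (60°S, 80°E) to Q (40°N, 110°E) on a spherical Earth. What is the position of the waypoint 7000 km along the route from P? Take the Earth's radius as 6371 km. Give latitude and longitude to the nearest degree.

≈ (1°N, 100°E)

Convert each endpoint to a unit vector on the sphere (x = cos φ cos λ, y = cos φ sin λ, z = sin φ).
The central angle between the endpoints is δ = arccos(p₁·p₂) ≈ 1.798 rad (103.0°). The total great-circle distance is δ·R ≈ 1.798 × 6371 ≈ 11453 km, so the target fraction is f = 7000/11453 ≈ 0.611.
Interpolate at f ≈ 0.611 with slerp weights a = sin((1−f)δ)/sin δ ≈ 0.660, b = sin(fδ)/sin δ ≈ 0.914.
p = a·p₁ + b·p₂ ≈ (-0.182, 0.983, 0.016); φ = arcsin(p_z) ≈ 0.90°, λ = atan2(p_y, p_x) ≈ 100.50°.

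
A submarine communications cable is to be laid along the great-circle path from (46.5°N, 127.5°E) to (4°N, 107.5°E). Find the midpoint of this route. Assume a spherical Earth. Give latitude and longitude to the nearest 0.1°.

The haversine formula gives a central angle δ ≈ 0.801 rad (45.9°) between the endpoints.
Interpolate at f = 1/2 with slerp weights a = sin((1−f)δ)/sin δ ≈ 0.543, b = sin(fδ)/sin δ ≈ 0.543.
p = a·p₁ + b·p₂ ≈ (-0.390, 0.813, 0.432); φ = arcsin(p_z) ≈ 25.58°, λ = atan2(p_y, p_x) ≈ 115.65°.

≈ (25.6°N, 115.6°E)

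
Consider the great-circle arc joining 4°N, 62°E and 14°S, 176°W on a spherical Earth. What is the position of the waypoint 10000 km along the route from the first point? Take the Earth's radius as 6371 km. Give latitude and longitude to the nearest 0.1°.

Convert each endpoint to a unit vector on the sphere (x = cos φ cos λ, y = cos φ sin λ, z = sin φ).
The central angle between the endpoints is δ = arccos(p₁·p₂) ≈ 2.129 rad (122.0°). The total great-circle distance is δ·R ≈ 2.129 × 6371 ≈ 13565 km, so the target fraction is f = 10000/13565 ≈ 0.737.
Interpolate at f ≈ 0.737 with slerp weights a = sin((1−f)δ)/sin δ ≈ 0.626, b = sin(fδ)/sin δ ≈ 1.179.
p = a·p₁ + b·p₂ ≈ (-0.848, 0.471, -0.242); φ = arcsin(p_z) ≈ -13.98°, λ = atan2(p_y, p_x) ≈ 150.93°.

≈ 14.0°S, 150.9°E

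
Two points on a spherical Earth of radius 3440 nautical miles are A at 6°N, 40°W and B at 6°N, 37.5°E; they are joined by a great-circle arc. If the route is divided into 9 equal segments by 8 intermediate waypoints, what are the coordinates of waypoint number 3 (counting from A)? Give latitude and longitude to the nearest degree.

Convert each endpoint to a unit vector on the sphere (x = cos φ cos λ, y = cos φ sin λ, z = sin φ).
The central angle between the endpoints is δ = arccos(p₁·p₂) ≈ 1.344 rad (77.0°).
Interpolate at f = 3/9 with slerp weights a = sin((1−f)δ)/sin δ ≈ 0.801, b = sin(fδ)/sin δ ≈ 0.445.
p = a·p₁ + b·p₂ ≈ (0.961, -0.243, 0.130); φ = arcsin(p_z) ≈ 7.48°, λ = atan2(p_y, p_x) ≈ -14.19°.

≈ 7°N, 14°W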